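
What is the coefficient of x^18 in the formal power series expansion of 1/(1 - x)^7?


The negative binomial / multiset identity is
1/(1 - x)^r = sum_{k>=0} C(k + r - 1, r - 1) x^k.
Here r = 7 and k = 18, so the coefficient is
C(18 + 6, 6) = C(24, 6)
= 134596

134596


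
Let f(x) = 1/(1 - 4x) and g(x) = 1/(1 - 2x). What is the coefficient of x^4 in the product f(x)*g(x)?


The coefficient of x^n in f*g is the Cauchy product: sum_{k=0}^{n} a^k * b^(n-k).
With a=4, b=2, n=4:
sum_{k=0}^{4} 4^k * 2^(4-k)
= 496

496


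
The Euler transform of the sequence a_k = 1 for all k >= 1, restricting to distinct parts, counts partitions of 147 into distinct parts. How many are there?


Partitions of 147 into distinct parts can be computed via generating function.
Product (1+x)(1+x^2)(1+x^3)...
The coefficient of x^147 = 15757502

15757502


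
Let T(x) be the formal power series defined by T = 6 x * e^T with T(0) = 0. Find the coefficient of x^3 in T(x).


Apply the Lagrange inversion formula: if T = 6 x * phi(T) with phi(t) = e^t, then
[x^n] T = 6^n * (1/n) [t^(n-1)] phi(t)^n = 6^n * (1/n) [t^(n-1)] e^(n t) = 6^n * (1/n) * n^(n-1) / (n-1)! = 6^n * n^(n-1) / n!.
When c = 1 this is the Cayley count of rooted labeled trees on n vertices, divided by n!.
For n = 3: 6^3 * 3^2 / 3! = 216 * 9/6 = 324.

324


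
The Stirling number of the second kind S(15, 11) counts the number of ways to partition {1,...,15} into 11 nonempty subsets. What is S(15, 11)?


Using the explicit formula S(n,k) = (1/k!) sum_{j=0}^{k} (-1)^(k-j) C(k,j) j^n:
S(15, 11) = 1479478
Equivalently, S(n,k) is n! times the coefficient of x^n in the EGF (e^x - 1)^k / k!.

1479478


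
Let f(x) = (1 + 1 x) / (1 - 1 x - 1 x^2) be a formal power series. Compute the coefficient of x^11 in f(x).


Write f(x) = sum_{k>=0} a_k x^k. Multiplying both sides by 1 - 1 x - 1 x^2 gives
(1 - 1 x - 1 x^2) sum_{k>=0} a_k x^k = 1 + 1 x.
Matching coefficients:
 x^0: a_0 = 1
 x^1: a_1 - 1 a_0 = 1  =>  a_1 = 1*1 + 1 = 2
 x^k (k >= 2): a_k = 1 a_{k-1} + 1 a_{k-2}.
Iterating: a_2 = 3, a_3 = 5, a_4 = 8, a_5 = 13, a_6 = 21, a_7 = 34, a_8 = 55, a_9 = 89, a_10 = 144, a_11 = 233.
So the coefficient of x^11 is 233.

233


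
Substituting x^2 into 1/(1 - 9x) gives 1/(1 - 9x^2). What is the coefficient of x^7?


Since 1/(1 - 9x^2) only has even powers of x,
the coefficient of x^7 (odd) is 0.

0


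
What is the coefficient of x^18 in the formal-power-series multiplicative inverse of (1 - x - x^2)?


Let the inverse be f(x) = sum_{k>=0} a_k x^k. From f(x) * (1 - x - x^2) = 1 and matching coefficients:
 x^0: a_0 = 1.
 x^1: a_1 - a_0 = 0, so a_1 = 1.
 x^k (k >= 2): a_k - a_{k-1} - a_{k-2} = 0, i.e. a_k = a_{k-1} + a_{k-2}.
This is the Fibonacci-type recurrence shifted so that a_0 = a_1 = 1.
Iterating: a_0=1, a_1=1, a_2=2, a_3=3, a_4=5, a_5=8, a_6=13, a_7=21, a_8=34, a_9=55, ...
a_18 = 4181.

4181


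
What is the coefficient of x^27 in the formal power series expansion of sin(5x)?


The Maclaurin series is sin(t) = sum_{k>=0} (-1)^k t^(2k+1) / (2k+1)!, so substituting t = 5x, only odd powers of x are nonzero, with coefficient of x^(2k+1) equal to (-1)^k 5^(2k+1) / (2k+1)!.
Write 27 = 2*13 + 1, giving the coefficient (-1)^13 * 5^27 / 27! = -7450580596923828125/10888869450418352160768000000 = -476837158203125/696887644826774538289152.

-476837158203125/696887644826774538289152


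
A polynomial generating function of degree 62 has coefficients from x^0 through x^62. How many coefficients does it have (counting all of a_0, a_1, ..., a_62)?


A polynomial of degree 62 takes the form a_0 + a_1 x + ... + a_62 x^62.
The number of coefficients is 62 + 1 = 63.

63


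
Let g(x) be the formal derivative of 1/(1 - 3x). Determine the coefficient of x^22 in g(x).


Differentiate termwise: d/dx sum_{k>=0} 3^k x^k = sum_{k>=1} k 3^k x^(k-1) = sum_{j>=0} (j+1) 3^(j+1) x^j.
Equivalently, d/dx [1/(1 - 3x)] = 3/(1 - 3x)^2.
For j = 22: 23 * 3^23 = 23 * 94143178827 = 2165293113021.

2165293113021


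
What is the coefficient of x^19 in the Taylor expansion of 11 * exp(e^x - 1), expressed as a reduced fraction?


exp(e^x - 1) = sum_{k>=0} Bell_k x^k / k!, where Bell_k is the k-th Bell number.
So the coefficient of x^19 is 11 * Bell_19 / 19!.
Computing: Bell_19 = 5832742205057 and 19! = 121645100408832000, giving
11 * 5832742205057/121645100408832000 = 5832742205057/11058645491712000.

5832742205057/11058645491712000


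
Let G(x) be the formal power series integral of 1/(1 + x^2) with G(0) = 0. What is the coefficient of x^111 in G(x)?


1/(1 + x^2) = sum_{j>=0} (-1)^j x^(2j). Integrating termwise with G(0) = 0:
G(x) = sum_{j>=0} (-1)^j x^(2j+1) / (2j+1) = arctan(x).
Only odd powers are nonzero. For x^111 write 111 = 2*55 + 1, giving
(-1)^55 / 111 = -1/111 = -1/111.

-1/111


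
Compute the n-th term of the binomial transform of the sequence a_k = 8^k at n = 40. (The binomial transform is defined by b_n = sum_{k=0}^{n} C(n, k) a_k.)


With a_k = 8^k, b_n = sum_{k=0}^{n} C(n, k) 8^k = (1 + 8)^n by the binomial theorem.
For n = 40: (1 + 8)^40 = 9^40 = 147808829414345923316083210206383297601.

147808829414345923316083210206383297601


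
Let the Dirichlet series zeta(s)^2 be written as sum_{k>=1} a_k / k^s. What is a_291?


The Dirichlet convolution of the constant function 1 with itself gives (1 * 1)(k) = sum_{d | k} 1 = d(k), the number of positive divisors of k.
Since zeta(s) = sum_{k>=1} 1/k^s, we have zeta(s)^2 = sum_{k>=1} d(k)/k^s, so a_k = d(k).
For k = 291: the divisors are 1, 3, 97, 291.
Count = 4.

4


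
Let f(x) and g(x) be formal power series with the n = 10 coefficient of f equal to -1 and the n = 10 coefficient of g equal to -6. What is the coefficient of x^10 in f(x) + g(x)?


Addition of formal power series is termwise.
The coefficient of x^10 in f + g = -1 + -6
= -7

-7


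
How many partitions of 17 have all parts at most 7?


Using the generating function (1-x)^(-1)(1-x^2)^(-1)...(1-x^7)^(-1),
the coefficient of x^17 counts these restricted partitions.
Result = 201

201


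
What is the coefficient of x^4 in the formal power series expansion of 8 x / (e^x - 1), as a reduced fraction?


The exponential generating function for Bernoulli numbers is
x / (e^x - 1) = sum_{k>=0} B_k x^k / k!.
So the coefficient of x^4 in 8 x / (e^x - 1) is 8 B_4 / 4!.
Computing: B_4 = -1/30, 4! = 24, giving
8 * -1/30 / 24 = -1/90.

-1/90


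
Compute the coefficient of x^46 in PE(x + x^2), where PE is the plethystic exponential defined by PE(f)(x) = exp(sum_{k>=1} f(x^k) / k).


With f(x) = x + x^2, the exponent is sum_{k>=1} (x^k + x^(2k)) / k = -ln(1 - x) - ln(1 - x^2). Exponentiating:
PE(x + x^2) = 1 / ((1 - x)(1 - x^2)).
This is the generating function for partitions of n into parts of size 1 or 2. The number of 2's can be any j in 0..23, and the rest are 1's, so
[x^46] = floor(46/2) + 1 = 24.

24


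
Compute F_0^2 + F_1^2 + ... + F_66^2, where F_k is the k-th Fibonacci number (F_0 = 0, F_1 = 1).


There is a standard identity sum_{k=0}^{N} F_k^2 = F_N * F_{N+1} (proved inductively from the telescoping relation F_k^2 = F_k F_{k+1} - F_{k-1} F_k). Then
sum_{k=0}^{66} F_k^2 = F_66 F_67 - F_0 F_0.
Computing: F_66 = 27777890035288, F_67 = 44945570212853.
Sum = 27777890035288 * 44945570212853 = 1248493106945946501841156664.

1248493106945946501841156664


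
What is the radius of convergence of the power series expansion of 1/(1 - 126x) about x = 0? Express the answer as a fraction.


Expanding 1/(1 - 126x) = sum_{k>=0} 126^k x^k, the series converges when |126x| < 1, i.e., |x| < 1/126.
So the radius of convergence is 1/126 = 1/126.

1/126


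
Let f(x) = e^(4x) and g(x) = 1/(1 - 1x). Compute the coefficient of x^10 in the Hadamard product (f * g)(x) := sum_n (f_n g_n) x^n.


Expanding: f_k = 4^k/k! (from e^(4x)) and g_k = 1^k (from 1/(1 - 1x)). So the Hadamard coefficient (f * g)_k = 4^k 1^k / k! = (4)^k / k!.
For k = 10: 4^10/10! = 1048576/3628800 = 4096/14175.

4096/14175


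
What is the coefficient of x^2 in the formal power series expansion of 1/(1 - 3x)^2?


The general identity 1/(1 - c x)^r = sum_{k>=0} c^k C(k + r - 1, r - 1) x^k follows by substituting y = c x into 1/(1 - y)^r = sum_{k>=0} C(k + r - 1, r - 1) y^k.
For c = 3, r = 2, k = 2:
3^2 * C(3, 1) = 9 * 3 = 27.

27


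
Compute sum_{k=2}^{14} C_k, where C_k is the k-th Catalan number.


C_2 through C_14: 2, 5, 14, 42, 132, 429, 1430, 4862, 16796, 58786, 208012, 742900, 2674440
Sum = 2 + 5 + 14 + 42 + 132 + 429 + 1430 + 4862 + 16796 + 58786 + 208012 + 742900 + 2674440
= 3707850

3707850


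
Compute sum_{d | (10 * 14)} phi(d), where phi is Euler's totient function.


First, 10 * 14 = 140. One classical identity is sum_{d | n} phi(d) = n (each k in [1, n] has a unique gcd with n, and among the k's with gcd(k, n) = n/d there are phi(d) of them). So the sum equals 140. We also verify directly:
Divisors of 140: 1, 2, 4, 5, 7, 10, 14, 20, 28, 35, 70, 140.
phi values: 1, 1, 2, 4, 6, 4, 6, 8, 12, 24, 24, 48.
Sum = 140.

140


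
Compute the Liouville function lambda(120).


The Liouville function is lambda(k) = (-1)^Omega(k), where Omega(k) counts the prime factors of k with multiplicity.
Factoring: 120 = 2 * 2 * 2 * 3 * 5, so Omega(120) = 5.
lambda(120) = (-1)^5 = -1.

-1


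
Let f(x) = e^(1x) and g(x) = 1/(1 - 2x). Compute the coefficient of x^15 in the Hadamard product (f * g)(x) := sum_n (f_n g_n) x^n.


Expanding: f_k = 1^k/k! (from e^(1x)) and g_k = 2^k (from 1/(1 - 2x)). So the Hadamard coefficient (f * g)_k = 1^k 2^k / k! = (2)^k / k!.
For k = 15: 2^15/15! = 32768/1307674368000 = 16/638512875.

16/638512875


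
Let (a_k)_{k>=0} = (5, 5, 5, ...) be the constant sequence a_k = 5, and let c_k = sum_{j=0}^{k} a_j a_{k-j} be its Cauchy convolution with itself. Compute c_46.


Since a_j = 5 for all j >= 0, the convolution sum becomes
c_k = sum_{j=0}^{k} 5 * 5 = 25 * (k + 1).
Equivalently, the generating function of (a_k) is 5/(1 - x) and its square is 25/(1 - x)^2 = sum_{k>=0} 25(k + 1) x^k.
For k = 46: 25 * 47 = 1175.

1175


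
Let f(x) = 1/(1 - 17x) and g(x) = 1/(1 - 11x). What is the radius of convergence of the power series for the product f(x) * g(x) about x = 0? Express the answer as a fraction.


The radius of 1/(1 - 17x) is 1/17 (nearest singularity at x = 1/17), and the radius of 1/(1 - 11x) is 1/11.
The product f(x)*g(x) = 1/((1 - 17x)(1 - 11x)) has singularities at both 1/17 and 1/11, so its radius of convergence is the distance to the nearest one:
min(1/17, 1/11) = 1/17.

1/17


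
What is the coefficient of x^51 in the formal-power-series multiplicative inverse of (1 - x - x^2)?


Let the inverse be f(x) = sum_{k>=0} a_k x^k. From f(x) * (1 - x - x^2) = 1 and matching coefficients:
 x^0: a_0 = 1.
 x^1: a_1 - a_0 = 0, so a_1 = 1.
 x^k (k >= 2): a_k - a_{k-1} - a_{k-2} = 0, i.e. a_k = a_{k-1} + a_{k-2}.
This is the Fibonacci-type recurrence shifted so that a_0 = a_1 = 1.
Iterating: a_0=1, a_1=1, a_2=2, a_3=3, a_4=5, a_5=8, a_6=13, a_7=21, a_8=34, a_9=55, ...
a_51 = 32951280099.

32951280099


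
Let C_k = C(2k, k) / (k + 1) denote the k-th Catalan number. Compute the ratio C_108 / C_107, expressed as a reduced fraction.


Using C_k = (2k)! / (k! (k+1)!), the ratio C_{k+1}/C_k simplifies to
C_{k+1}/C_k = [(2k+2)! / ((k+1)! (k+2)!)] * [k! (k+1)! / (2k)!]
 = (2k+2)(2k+1) / ((k+1)(k+2)) = 2(2k+1) / (k+2).
For k = 107: 2(2*107 + 1) / (107 + 2) = 430/109 = 430/109.

430/109


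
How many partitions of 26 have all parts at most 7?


Using the generating function (1-x)^(-1)(1-x^2)^(-1)...(1-x^7)^(-1),
the coefficient of x^26 counts these restricted partitions.
Result = 1009

1009


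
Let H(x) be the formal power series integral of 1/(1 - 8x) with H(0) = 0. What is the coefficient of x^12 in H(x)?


1/(1 - 8x) = sum_{k>=0} 8^k x^k. Integrating termwise with H(0) = 0:
H(x) = sum_{k>=0} 8^k x^(k+1) / (k+1) = sum_{m>=1} 8^(m-1) x^m / m.
For m = 12: 8^11/12 = 8589934592/12 = 2147483648/3.

2147483648/3


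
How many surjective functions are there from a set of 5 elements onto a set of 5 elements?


By inclusion-exclusion on which target elements are missed, the number of surjections from an n-set onto a k-set is
surj(n, k) = sum_{j=0}^{k} (-1)^j C(k, j) (k - j)^n.
Equivalently surj(n, k) = k! * S(n, k), where S(n, k) is the Stirling number of the second kind.
For n = 5, k = 5:
S(5, 5) = 1, so
surj = 5! * 1 = 120 * 1 = 120.

120


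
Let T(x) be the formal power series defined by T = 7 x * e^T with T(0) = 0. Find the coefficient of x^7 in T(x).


Apply the Lagrange inversion formula: if T = 7 x * phi(T) with phi(t) = e^t, then
[x^n] T = 7^n * (1/n) [t^(n-1)] phi(t)^n = 7^n * (1/n) [t^(n-1)] e^(n t) = 7^n * (1/n) * n^(n-1) / (n-1)! = 7^n * n^(n-1) / n!.
When c = 1 this is the Cayley count of rooted labeled trees on n vertices, divided by n!.
For n = 7: 7^7 * 7^6 / 7! = 823543 * 117649/5040 = 13841287201/720.

13841287201/720


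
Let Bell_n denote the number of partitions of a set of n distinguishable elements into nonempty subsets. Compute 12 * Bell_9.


Bell_9 can be computed from the Bell triangle or from Dobinski's identity Bell_n = (1/e) * sum_{k>=0} k^n / k!.
Computing Bell_9 = 21147.
Then 12 * 21147 = 253764.

253764


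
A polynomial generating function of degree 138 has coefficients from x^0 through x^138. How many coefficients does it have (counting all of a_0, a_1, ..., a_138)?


A polynomial of degree 138 takes the form a_0 + a_1 x + ... + a_138 x^138.
The number of coefficients is 138 + 1 = 139.

139


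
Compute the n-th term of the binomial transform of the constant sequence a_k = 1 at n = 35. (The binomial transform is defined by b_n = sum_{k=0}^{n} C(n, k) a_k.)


With a_k = 1 for all k, b_n = sum_{k=0}^{n} C(n, k) = 2^n by the binomial theorem.
For n = 35: 2^35 = 34359738368.

34359738368


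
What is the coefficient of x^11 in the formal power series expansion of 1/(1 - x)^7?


The negative binomial / multiset identity is
1/(1 - x)^r = sum_{k>=0} C(k + r - 1, r - 1) x^k.
Here r = 7 and k = 11, so the coefficient is
C(11 + 6, 6) = C(17, 6)
= 12376

12376


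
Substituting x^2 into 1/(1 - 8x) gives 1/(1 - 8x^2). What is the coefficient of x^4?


The coefficient of x^(2m) in 1/(1 - 8x^2) is 8^m.
With n = 4 = 2*2, the coefficient is 8^2 = 64.

64


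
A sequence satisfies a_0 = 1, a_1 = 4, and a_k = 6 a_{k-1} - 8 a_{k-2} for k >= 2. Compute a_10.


The characteristic equation is t^2 - 6 t + 8 = 0, with roots r_1 = 4 and r_2 = 2 (so c_1 = r_1 + r_2, c_2 = -r_1 r_2 as required).
One can use the closed form a_n = A r_1^n + B r_2^n, but direct iteration is more reliable:
a_0 = 1, a_1 = 4, a_2 = 16, a_3 = 64, a_4 = 256, a_5 = 1024, a_6 = 4096, a_7 = 16384, a_8 = 65536, a_9 = 262144, a_10 = 1048576.
So a_10 = 1048576.

1048576


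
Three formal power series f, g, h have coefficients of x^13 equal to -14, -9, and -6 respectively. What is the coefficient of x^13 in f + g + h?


Series addition is componentwise:
-14 + -9 + -6
= -29

-29


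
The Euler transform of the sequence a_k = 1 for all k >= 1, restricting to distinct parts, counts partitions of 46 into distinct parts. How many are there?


Partitions of 46 into distinct parts can be computed via generating function.
Product (1+x)(1+x^2)(1+x^3)...
The coefficient of x^46 = 2304

2304


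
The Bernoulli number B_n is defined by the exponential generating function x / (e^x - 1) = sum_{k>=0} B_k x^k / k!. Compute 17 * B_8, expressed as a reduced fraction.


Bernoulli numbers can also be computed recursively via B_0 = 1 and sum_{j=0}^{m} C(m+1, j) B_j = 0 for m >= 1. Odd-index Bernoulli numbers vanish for k >= 3.
Computing B_8 = -1/30, so 17 * B_8 = 17 * -1/30 = -17/30.

-17/30


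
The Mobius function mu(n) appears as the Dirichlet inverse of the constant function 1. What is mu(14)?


14 = 2 * 7 (all distinct primes).
mu(14) = (-1)^2 = 1

1


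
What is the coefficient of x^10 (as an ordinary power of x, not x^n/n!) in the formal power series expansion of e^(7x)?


The exponential series is e^y = sum_{k>=0} y^k / k!. Substituting y = 7x gives
e^(7x) = sum_{k>=0} 7^k x^k / k!.
So the coefficient of x^n is a^n/n! with a = 7, n = 10:
7^10 / 10! = 282475249/3628800 = 40353607/518400

40353607/518400


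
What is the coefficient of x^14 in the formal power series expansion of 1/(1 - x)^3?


The expansion 1/(1 - x)^r = sum_{k>=0} C(k + r - 1, r - 1) x^k follows from the multiset / negative-binomial theorem (or from repeated differentiation of the geometric series).
For r = 3 and k = 14:
C(16, 2) = 20922789888000 / (2 * 87178291200) = 120.

120


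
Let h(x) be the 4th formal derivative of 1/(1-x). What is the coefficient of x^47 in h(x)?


Differentiating 4 times: d^4/dx^4 [1/(1-x)] = 4!/(1-x)^5.
The expansion 1/(1-x)^5 = sum_{k>=0} C(k+4, 4) x^k, so the coefficient of x^n in 4!/(1-x)^5 is 4! * C(n+4, 4).
For n = 47: 24 * C(51, 4) = 24 * 249900 = 5997600

5997600


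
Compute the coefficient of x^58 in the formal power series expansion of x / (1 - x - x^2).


Let f(x) = sum_{k>=0} a_k x^k. Multiplying f(x) * (1 - x - x^2) = x and matching coefficients gives a_0 = 0, a_1 = 1, and a_k = a_{k-1} + a_{k-2} for k >= 2. These are the Fibonacci numbers F_k.
Iterating from F_0 = 0, F_1 = 1:
F_0=0, F_1=1, F_2=1, F_3=2, F_4=3, F_5=5, F_6=8, F_7=13, F_8=21, F_9=34, ...
F_58 = 591286729879.

591286729879


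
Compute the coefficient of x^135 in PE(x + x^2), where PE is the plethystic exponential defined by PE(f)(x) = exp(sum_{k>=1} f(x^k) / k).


With f(x) = x + x^2, the exponent is sum_{k>=1} (x^k + x^(2k)) / k = -ln(1 - x) - ln(1 - x^2). Exponentiating:
PE(x + x^2) = 1 / ((1 - x)(1 - x^2)).
This is the generating function for partitions of n into parts of size 1 or 2. The number of 2's can be any j in 0..67, and the rest are 1's, so
[x^135] = floor(135/2) + 1 = 68.

68


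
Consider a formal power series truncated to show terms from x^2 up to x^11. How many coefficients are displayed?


From x^2 to x^11 inclusive, the count is 11 - 2 + 1 = 10.

10


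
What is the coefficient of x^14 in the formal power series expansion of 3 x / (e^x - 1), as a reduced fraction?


The exponential generating function for Bernoulli numbers is
x / (e^x - 1) = sum_{k>=0} B_k x^k / k!.
So the coefficient of x^14 in 3 x / (e^x - 1) is 3 B_14 / 14!.
Computing: B_14 = 7/6, 14! = 87178291200, giving
3 * 7/6 / 87178291200 = 1/24908083200.

1/24908083200


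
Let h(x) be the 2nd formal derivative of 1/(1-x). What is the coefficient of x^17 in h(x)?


Differentiating 2 times: d^2/dx^2 [1/(1-x)] = 2!/(1-x)^3.
The expansion 1/(1-x)^3 = sum_{k>=0} C(k+2, 2) x^k, so the coefficient of x^n in 2!/(1-x)^3 is 2! * C(n+2, 2).
For n = 17: 2 * C(19, 2) = 2 * 171 = 342

342


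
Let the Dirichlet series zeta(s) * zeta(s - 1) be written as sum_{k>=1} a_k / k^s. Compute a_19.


Convolution gives a_k = sum_{d | k} d * 1 = sum_{d | k} d = sigma(k), the sum of positive divisors of k.
For k = 19, the divisors are 1, 19, so
sigma(19) = 1 + 19 = 20.

20


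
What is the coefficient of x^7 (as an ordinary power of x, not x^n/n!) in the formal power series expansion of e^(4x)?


The exponential series is e^y = sum_{k>=0} y^k / k!. Substituting y = 4x gives
e^(4x) = sum_{k>=0} 4^k x^k / k!.
So the coefficient of x^n is a^n/n! with a = 4, n = 7:
4^7 / 7! = 16384/5040 = 1024/315

1024/315


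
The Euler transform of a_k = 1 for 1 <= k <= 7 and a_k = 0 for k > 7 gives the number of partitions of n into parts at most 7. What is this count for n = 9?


Partitions of 9 into parts at most 7:
Using generating function (1-x)^(-1)(1-x^2)^(-1)...(1-x^7)^(-1),
the coefficient of x^9 = 28

28


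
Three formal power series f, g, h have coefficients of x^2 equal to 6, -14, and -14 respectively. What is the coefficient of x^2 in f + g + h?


Series addition is componentwise:
6 + -14 + -14
= -22

-22


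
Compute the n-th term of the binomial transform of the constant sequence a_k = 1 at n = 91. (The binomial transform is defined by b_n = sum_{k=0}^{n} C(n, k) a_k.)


With a_k = 1 for all k, b_n = sum_{k=0}^{n} C(n, k) = 2^n by the binomial theorem.
For n = 91: 2^91 = 2475880078570760549798248448.

2475880078570760549798248448


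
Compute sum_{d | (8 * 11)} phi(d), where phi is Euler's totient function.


First, 8 * 11 = 88. One classical identity is sum_{d | n} phi(d) = n (each k in [1, n] has a unique gcd with n, and among the k's with gcd(k, n) = n/d there are phi(d) of them). So the sum equals 88. We also verify directly:
Divisors of 88: 1, 2, 4, 8, 11, 22, 44, 88.
phi values: 1, 1, 2, 4, 10, 10, 20, 40.
Sum = 88.

88


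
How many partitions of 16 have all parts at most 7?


Using the generating function (1-x)^(-1)(1-x^2)^(-1)...(1-x^7)^(-1),
the coefficient of x^16 counts these restricted partitions.
Result = 164

164


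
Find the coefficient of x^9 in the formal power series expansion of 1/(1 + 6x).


Write 1/(1 + c x) = 1/(1 - (-c) x) and apply the geometric-series identity
1/(1 - y) = sum_{k>=0} y^k to get 1/(1 + c x) = sum_{k>=0} (-c)^k x^k.
So the coefficient of x^k is (-c)^k = (-1)^k * c^k.
Here c = 6 and k = 9:
(-6)^9 = -1 * 10077696 = -10077696

-10077696


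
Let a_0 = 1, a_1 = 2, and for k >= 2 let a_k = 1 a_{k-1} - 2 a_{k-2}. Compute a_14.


Iterating the recurrence forward:
a_0 = 1
a_1 = 2
a_2 = 1*2 - 2*1 = 0
a_3 = 1*0 - 2*2 = -4
a_4 = 1*-4 - 2*0 = -4
a_5 = 1*-4 - 2*-4 = 4
a_6 = 1*4 - 2*-4 = 12
a_7 = 1*12 - 2*4 = 4
a_8 = 1*4 - 2*12 = -20
a_9 = 1*-20 - 2*4 = -28
a_10 = 1*-28 - 2*-20 = 12
a_11 = 1*12 - 2*-28 = 68
a_12 = 1*68 - 2*12 = 44
a_13 = 1*44 - 2*68 = -92
a_14 = 1*-92 - 2*44 = -180
So a_14 = -180.

-180


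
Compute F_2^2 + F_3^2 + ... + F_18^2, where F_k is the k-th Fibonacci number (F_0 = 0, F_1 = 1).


There is a standard identity sum_{k=0}^{N} F_k^2 = F_N * F_{N+1} (proved inductively from the telescoping relation F_k^2 = F_k F_{k+1} - F_{k-1} F_k). Then
sum_{k=2}^{18} F_k^2 = F_18 F_19 - F_1 F_2.
Computing: F_18 = 2584, F_19 = 4181, F_1 = 1, F_2 = 1.
Sum = 2584 * 4181 - 1 * 1 = 10803703.

10803703


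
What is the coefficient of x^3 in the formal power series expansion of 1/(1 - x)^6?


The expansion 1/(1 - x)^r = sum_{k>=0} C(k + r - 1, r - 1) x^k follows from the multiset / negative-binomial theorem (or from repeated differentiation of the geometric series).
For r = 6 and k = 3:
C(8, 5) = 40320 / (120 * 6) = 56.

56


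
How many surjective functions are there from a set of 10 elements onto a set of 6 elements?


By inclusion-exclusion on which target elements are missed, the number of surjections from an n-set onto a k-set is
surj(n, k) = sum_{j=0}^{k} (-1)^j C(k, j) (k - j)^n.
Equivalently surj(n, k) = k! * S(n, k), where S(n, k) is the Stirling number of the second kind.
For n = 10, k = 6:
S(10, 6) = 22827, so
surj = 6! * 22827 = 720 * 22827 = 16435440.

16435440


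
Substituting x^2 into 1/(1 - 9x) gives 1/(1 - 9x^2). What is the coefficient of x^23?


Since 1/(1 - 9x^2) only has even powers of x,
the coefficient of x^23 (odd) is 0.

0


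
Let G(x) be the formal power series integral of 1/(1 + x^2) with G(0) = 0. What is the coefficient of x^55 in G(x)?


1/(1 + x^2) = sum_{j>=0} (-1)^j x^(2j). Integrating termwise with G(0) = 0:
G(x) = sum_{j>=0} (-1)^j x^(2j+1) / (2j+1) = arctan(x).
Only odd powers are nonzero. For x^55 write 55 = 2*27 + 1, giving
(-1)^27 / 55 = -1/55 = -1/55.

-1/55


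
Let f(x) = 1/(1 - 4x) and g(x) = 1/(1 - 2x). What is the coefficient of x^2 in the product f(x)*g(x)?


The coefficient of x^n in f*g is the Cauchy product: sum_{k=0}^{n} a^k * b^(n-k).
With a=4, b=2, n=2:
sum_{k=0}^{2} 4^k * 2^(2-k)
= 28

28


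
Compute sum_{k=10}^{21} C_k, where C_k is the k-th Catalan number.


C_10 through C_21: 16796, 58786, 208012, 742900, 2674440, 9694845, 35357670, 129644790, 477638700, 1767263190, 6564120420, 24466267020
Sum = 16796 + 58786 + 208012 + 742900 + 2674440 + 9694845 + 35357670 + 129644790 + 477638700 + 1767263190 + 6564120420 + 24466267020
= 33453687569

33453687569


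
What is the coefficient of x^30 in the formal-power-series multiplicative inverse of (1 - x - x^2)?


Let the inverse be f(x) = sum_{k>=0} a_k x^k. From f(x) * (1 - x - x^2) = 1 and matching coefficients:
 x^0: a_0 = 1.
 x^1: a_1 - a_0 = 0, so a_1 = 1.
 x^k (k >= 2): a_k - a_{k-1} - a_{k-2} = 0, i.e. a_k = a_{k-1} + a_{k-2}.
This is the Fibonacci-type recurrence shifted so that a_0 = a_1 = 1.
Iterating: a_0=1, a_1=1, a_2=2, a_3=3, a_4=5, a_5=8, a_6=13, a_7=21, a_8=34, a_9=55, ...
a_30 = 1346269.

1346269


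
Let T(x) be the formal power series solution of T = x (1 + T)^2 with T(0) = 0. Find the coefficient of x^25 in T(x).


Apply the Lagrange inversion formula: if T = x * phi(T) with phi(t) = (1 + t)^2, then [x^n] T = (1/n) [t^(n-1)] phi(t)^n = (1/n) [t^(n-1)] (1 + t)^(2n) = (1/n) C(2n, n-1).
Using the identity C(2n, n-1) = C(2n, n) * n / (n+1), the unscaled factor equals C(2n, n) / (n+1) = C_n, the n-th Catalan number.
For n = 25: C_25 = C(50, 25) / 26 = 126410606437752/26 = 4861946401452 = 4861946401452.

4861946401452


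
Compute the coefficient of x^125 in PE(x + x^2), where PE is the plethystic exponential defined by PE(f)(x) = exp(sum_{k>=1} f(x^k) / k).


With f(x) = x + x^2, the exponent is sum_{k>=1} (x^k + x^(2k)) / k = -ln(1 - x) - ln(1 - x^2). Exponentiating:
PE(x + x^2) = 1 / ((1 - x)(1 - x^2)).
This is the generating function for partitions of n into parts of size 1 or 2. The number of 2's can be any j in 0..62, and the rest are 1's, so
[x^125] = floor(125/2) + 1 = 63.

63


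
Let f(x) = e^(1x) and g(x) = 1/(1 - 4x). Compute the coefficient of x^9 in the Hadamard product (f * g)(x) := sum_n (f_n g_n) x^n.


Expanding: f_k = 1^k/k! (from e^(1x)) and g_k = 4^k (from 1/(1 - 4x)). So the Hadamard coefficient (f * g)_k = 1^k 4^k / k! = (4)^k / k!.
For k = 9: 4^9/9! = 262144/362880 = 2048/2835.

2048/2835


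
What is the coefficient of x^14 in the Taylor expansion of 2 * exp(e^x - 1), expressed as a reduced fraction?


exp(e^x - 1) = sum_{k>=0} Bell_k x^k / k!, where Bell_k is the k-th Bell number.
So the coefficient of x^14 is 2 * Bell_14 / 14!.
Computing: Bell_14 = 190899322 and 14! = 87178291200, giving
2 * 190899322/87178291200 = 95449661/21794572800.

95449661/21794572800


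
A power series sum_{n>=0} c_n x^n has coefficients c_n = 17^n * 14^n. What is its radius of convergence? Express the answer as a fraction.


By the root test (Cauchy-Hadamard), the radius is R = 1 / limsup_n |c_n|^(1/n).
Here |c_n|^(1/n) = (17^n * 14^n)^(1/n) = 17 * 14 = 238 for all n.
So R = 1/238 = 1/238.

1/238


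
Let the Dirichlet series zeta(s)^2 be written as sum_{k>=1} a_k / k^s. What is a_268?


The Dirichlet convolution of the constant function 1 with itself gives (1 * 1)(k) = sum_{d | k} 1 = d(k), the number of positive divisors of k.
Since zeta(s) = sum_{k>=1} 1/k^s, we have zeta(s)^2 = sum_{k>=1} d(k)/k^s, so a_k = d(k).
For k = 268: the divisors are 1, 2, 4, 67, 134, 268.
Count = 6.

6


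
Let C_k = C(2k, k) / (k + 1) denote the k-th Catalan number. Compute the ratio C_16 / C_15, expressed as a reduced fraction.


Using C_k = (2k)! / (k! (k+1)!), the ratio C_{k+1}/C_k simplifies to
C_{k+1}/C_k = [(2k+2)! / ((k+1)! (k+2)!)] * [k! (k+1)! / (2k)!]
 = (2k+2)(2k+1) / ((k+1)(k+2)) = 2(2k+1) / (k+2).
For k = 15: 2(2*15 + 1) / (15 + 2) = 62/17 = 62/17.

62/17


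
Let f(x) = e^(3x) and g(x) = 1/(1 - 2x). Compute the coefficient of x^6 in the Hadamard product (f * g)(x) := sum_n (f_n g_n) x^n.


Expanding: f_k = 3^k/k! (from e^(3x)) and g_k = 2^k (from 1/(1 - 2x)). So the Hadamard coefficient (f * g)_k = 3^k 2^k / k! = (6)^k / k!.
For k = 6: 6^6/6! = 46656/720 = 324/5.

324/5


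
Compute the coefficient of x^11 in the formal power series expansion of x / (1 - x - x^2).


Let f(x) = sum_{k>=0} a_k x^k. Multiplying f(x) * (1 - x - x^2) = x and matching coefficients gives a_0 = 0, a_1 = 1, and a_k = a_{k-1} + a_{k-2} for k >= 2. These are the Fibonacci numbers F_k.
Iterating from F_0 = 0, F_1 = 1:
F_0=0, F_1=1, F_2=1, F_3=2, F_4=3, F_5=5, F_6=8, F_7=13, F_8=21, F_9=34, ...
F_11 = 89.

89


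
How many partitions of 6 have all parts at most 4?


Using the generating function (1-x)^(-1)(1-x^2)^(-1)...(1-x^4)^(-1),
the coefficient of x^6 counts these restricted partitions.
Result = 9

9


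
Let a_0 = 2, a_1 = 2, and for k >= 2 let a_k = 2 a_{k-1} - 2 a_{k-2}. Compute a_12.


Iterating the recurrence forward:
a_0 = 2
a_1 = 2
a_2 = 2*2 - 2*2 = 0
a_3 = 2*0 - 2*2 = -4
a_4 = 2*-4 - 2*0 = -8
a_5 = 2*-8 - 2*-4 = -8
a_6 = 2*-8 - 2*-8 = 0
a_7 = 2*0 - 2*-8 = 16
a_8 = 2*16 - 2*0 = 32
a_9 = 2*32 - 2*16 = 32
a_10 = 2*32 - 2*32 = 0
a_11 = 2*0 - 2*32 = -64
a_12 = 2*-64 - 2*0 = -128
So a_12 = -128.

-128


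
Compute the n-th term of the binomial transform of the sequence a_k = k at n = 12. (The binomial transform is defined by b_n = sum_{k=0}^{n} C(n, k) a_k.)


With a_k = k, b_n = sum_{k=0}^{n} C(n, k) k. Using k * C(n, k) = n * C(n-1, k-1) gives b_n = n * sum_{k>=1} C(n-1, k-1) = n * 2^(n-1).
For n = 12: 12 * 2^11 = 12 * 2048 = 24576.

24576


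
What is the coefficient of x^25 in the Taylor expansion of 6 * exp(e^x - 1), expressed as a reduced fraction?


exp(e^x - 1) = sum_{k>=0} Bell_k x^k / k!, where Bell_k is the k-th Bell number.
So the coefficient of x^25 is 6 * Bell_25 / 25!.
Computing: Bell_25 = 4638590332229999353 and 25! = 15511210043330985984000000, giving
6 * 4638590332229999353/15511210043330985984000000 = 356814640940769181/198861667222192128000000.

356814640940769181/198861667222192128000000


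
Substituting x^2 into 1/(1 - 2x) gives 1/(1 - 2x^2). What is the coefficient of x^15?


Since 1/(1 - 2x^2) only has even powers of x,
the coefficient of x^15 (odd) is 0.

0


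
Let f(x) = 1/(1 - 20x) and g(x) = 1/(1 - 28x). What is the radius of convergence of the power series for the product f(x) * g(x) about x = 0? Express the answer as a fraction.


The radius of 1/(1 - 20x) is 1/20 (nearest singularity at x = 1/20), and the radius of 1/(1 - 28x) is 1/28.
The product f(x)*g(x) = 1/((1 - 20x)(1 - 28x)) has singularities at both 1/20 and 1/28, so its radius of convergence is the distance to the nearest one:
min(1/20, 1/28) = 1/28.

1/28


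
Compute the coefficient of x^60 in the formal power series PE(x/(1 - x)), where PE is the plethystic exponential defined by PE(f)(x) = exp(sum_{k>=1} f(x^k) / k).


For f(x) = x/(1 - x) we have
sum_{k>=1} f(x^k) / k = sum_{k>=1} (1/k) * x^k / (1 - x^k) = sum_{k, m >= 1} x^(k m) / k,
which after exponentiating simplifies to
PE(x/(1 - x)) = prod_{k>=1} 1 / (1 - x^k).
This is the generating function for the partition function p(n), so the coefficient of x^60 is p(60).
Computing p(60) by dynamic programming over parts 1, 2, ..., 60: p(60) = 966467.

966467


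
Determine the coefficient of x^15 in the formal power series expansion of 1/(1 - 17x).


The geometric series identity gives 1/(1 - c x) = sum_{k>=0} c^k x^k, so the coefficient of x^k is c^k.
Here c = 17 and k = 15.
Computing: 17^15 = 2862423051509815793

2862423051509815793


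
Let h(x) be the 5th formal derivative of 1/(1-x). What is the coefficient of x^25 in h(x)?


Differentiating 5 times: d^5/dx^5 [1/(1-x)] = 5!/(1-x)^6.
The expansion 1/(1-x)^6 = sum_{k>=0} C(k+5, 5) x^k, so the coefficient of x^n in 5!/(1-x)^6 is 5! * C(n+5, 5).
For n = 25: 120 * C(30, 5) = 120 * 142506 = 17100720

17100720


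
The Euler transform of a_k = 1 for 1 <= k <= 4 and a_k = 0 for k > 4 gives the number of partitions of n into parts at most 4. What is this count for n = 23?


Partitions of 23 into parts at most 4:
Using generating function (1-x)^(-1)(1-x^2)^(-1)...(1-x^4)^(-1),
the coefficient of x^23 = 150

150


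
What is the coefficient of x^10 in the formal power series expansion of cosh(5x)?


The Maclaurin series is cosh(t) = sum_{m>=0} t^(2m) / (2m)!, so substituting t = 5x, only even powers of x are nonzero, with coefficient of x^(2m) equal to 5^(2m) / (2m)!.
For x^10 the coefficient is 5^10/10! = 9765625/3628800 = 390625/145152.

390625/145152


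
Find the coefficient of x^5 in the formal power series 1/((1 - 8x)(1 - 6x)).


By partial fractions or Cauchy convolution:
The coefficient equals sum_{k=0}^{5} 8^k * 6^(5-k).
= 107744

107744


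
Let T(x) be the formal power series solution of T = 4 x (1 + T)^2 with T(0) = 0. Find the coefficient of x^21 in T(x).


Apply the Lagrange inversion formula: if T = 4 x * phi(T) with phi(t) = (1 + t)^2, then [x^n] T = 4^n * (1/n) [t^(n-1)] phi(t)^n = 4^n * (1/n) [t^(n-1)] (1 + t)^(2n) = 4^n * (1/n) C(2n, n-1).
Using the identity C(2n, n-1) = C(2n, n) * n / (n+1), the unscaled factor equals C(2n, n) / (n+1) = C_n, the n-th Catalan number.
For n = 21: C_21 = C(42, 21) / 22 = 538257874440/22 = 24466267020.
With the 4^21 = 4398046511104 factor, the coefficient is 4398046511104 * 24466267020 = 107603780307049858990080.

107603780307049858990080


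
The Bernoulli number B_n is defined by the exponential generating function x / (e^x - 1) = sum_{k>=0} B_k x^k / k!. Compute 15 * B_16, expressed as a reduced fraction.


Bernoulli numbers can also be computed recursively via B_0 = 1 and sum_{j=0}^{m} C(m+1, j) B_j = 0 for m >= 1. Odd-index Bernoulli numbers vanish for k >= 3.
Computing B_16 = -3617/510, so 15 * B_16 = 15 * -3617/510 = -3617/34.

-3617/34


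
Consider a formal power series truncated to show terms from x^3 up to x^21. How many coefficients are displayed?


From x^3 to x^21 inclusive, the count is 21 - 3 + 1 = 19.

19


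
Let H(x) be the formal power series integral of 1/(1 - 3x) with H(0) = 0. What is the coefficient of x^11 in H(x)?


1/(1 - 3x) = sum_{k>=0} 3^k x^k. Integrating termwise with H(0) = 0:
H(x) = sum_{k>=0} 3^k x^(k+1) / (k+1) = sum_{m>=1} 3^(m-1) x^m / m.
For m = 11: 3^10/11 = 59049/11 = 59049/11.

59049/11


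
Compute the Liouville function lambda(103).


The Liouville function is lambda(k) = (-1)^Omega(k), where Omega(k) counts the prime factors of k with multiplicity.
Factoring: 103 = 103, so Omega(103) = 1.
lambda(103) = (-1)^1 = -1.

-1


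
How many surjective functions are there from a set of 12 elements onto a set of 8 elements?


By inclusion-exclusion on which target elements are missed, the number of surjections from an n-set onto a k-set is
surj(n, k) = sum_{j=0}^{k} (-1)^j C(k, j) (k - j)^n.
Equivalently surj(n, k) = k! * S(n, k), where S(n, k) is the Stirling number of the second kind.
For n = 12, k = 8:
S(12, 8) = 159027, so
surj = 8! * 159027 = 40320 * 159027 = 6411968640.

6411968640


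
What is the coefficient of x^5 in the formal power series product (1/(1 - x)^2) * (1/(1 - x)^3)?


Combine the factors: (1/(1 - x)^2) * (1/(1 - x)^3) = 1/(1 - x)^5.
Then use 1/(1 - x)^r = sum_{k>=0} C(k + r - 1, r - 1) x^k with r = 5 and k = 5:
C(9, 4) = 126.

126


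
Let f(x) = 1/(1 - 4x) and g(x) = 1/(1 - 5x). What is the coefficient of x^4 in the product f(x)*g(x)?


The coefficient of x^n in f*g is the Cauchy product: sum_{k=0}^{n} a^k * b^(n-k).
With a=4, b=5, n=4:
sum_{k=0}^{4} 4^k * 5^(4-k)
= 2101

2101


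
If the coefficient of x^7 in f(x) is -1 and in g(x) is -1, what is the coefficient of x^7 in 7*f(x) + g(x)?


Scalar multiplication scales coefficients: 7 * -1 = -7.
Then add the g coefficient: -7 + -1
= -8

-8


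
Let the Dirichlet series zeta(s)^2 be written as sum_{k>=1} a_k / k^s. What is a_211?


The Dirichlet convolution of the constant function 1 with itself gives (1 * 1)(k) = sum_{d | k} 1 = d(k), the number of positive divisors of k.
Since zeta(s) = sum_{k>=1} 1/k^s, we have zeta(s)^2 = sum_{k>=1} d(k)/k^s, so a_k = d(k).
For k = 211: the divisors are 1, 211.
Count = 2.

2


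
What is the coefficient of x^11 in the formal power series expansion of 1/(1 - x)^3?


The expansion 1/(1 - x)^r = sum_{k>=0} C(k + r - 1, r - 1) x^k follows from the multiset / negative-binomial theorem (or from repeated differentiation of the geometric series).
For r = 3 and k = 11:
C(13, 2) = 6227020800 / (2 * 39916800) = 78.

78


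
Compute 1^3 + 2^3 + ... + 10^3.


This power sum has a closed form given by Faulhaber's formula
sum_{k=1}^{m} k^p = (1 / (p + 1)) * sum_{j=0}^{p} C(p + 1, j) B_j m^(p + 1 - j),
but for small m direct computation is fastest:
1 + 8 + 27 + 64 + 125 + 216 + 343 + 512 + 729 + 1000 = 3025.

3025


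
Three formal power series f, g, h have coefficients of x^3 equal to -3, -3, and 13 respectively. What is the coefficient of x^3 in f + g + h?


Series addition is componentwise:
-3 + -3 + 13
= 7

7


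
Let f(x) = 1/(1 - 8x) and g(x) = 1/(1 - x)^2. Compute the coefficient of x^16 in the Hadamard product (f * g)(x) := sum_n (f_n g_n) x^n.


f has coefficients f_k = 8^k. For g = 1/(1 - x)^2 the coefficient is g_k = C(k + 1, 1) = k + 1. The Hadamard coefficient is (f * g)_k = 8^k * (k + 1).
For k = 16: 8^16 * 17 = 281474976710656 * 17 = 4785074604081152.

4785074604081152


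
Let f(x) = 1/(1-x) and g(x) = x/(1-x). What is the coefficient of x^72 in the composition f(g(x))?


First simplify the composition: f(g(x)) = 1/(1 - x/(1-x)) = (1-x)/((1-x) - x) = (1-x)/(1-2x).
Now extract the coefficient. Write (1-x)/(1-2x) = 1/(1-2x) - x/(1-2x).
The coefficient of x^n in 1/(1-2x) is 2^n, and in x/(1-2x) is 2^(n-1) (for n >= 1).
So the coefficient of x^72 is 2^72 - 2^71 = 4722366482869645213696 - 2361183241434822606848 = 2361183241434822606848.

2361183241434822606848


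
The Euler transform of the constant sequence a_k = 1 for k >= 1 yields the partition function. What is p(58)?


The Euler transform converts the sequence a_k = 1 into the number of integer partitions.
Using the recurrence or dynamic programming:
p(58) = 715220

715220


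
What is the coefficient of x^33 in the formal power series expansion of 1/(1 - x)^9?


The negative binomial / multiset identity is
1/(1 - x)^r = sum_{k>=0} C(k + r - 1, r - 1) x^k.
Here r = 9 and k = 33, so the coefficient is
C(33 + 8, 8) = C(41, 8)
= 95548245

95548245


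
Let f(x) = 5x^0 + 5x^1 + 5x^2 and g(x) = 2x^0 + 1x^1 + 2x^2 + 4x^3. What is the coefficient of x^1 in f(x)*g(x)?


Cauchy product at x^1:
5*1 + 5*2
= 15

15


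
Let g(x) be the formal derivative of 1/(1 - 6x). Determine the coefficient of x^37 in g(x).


Differentiate termwise: d/dx sum_{k>=0} 6^k x^k = sum_{k>=1} k 6^k x^(k-1) = sum_{j>=0} (j+1) 6^(j+1) x^j.
Equivalently, d/dx [1/(1 - 6x)] = 6/(1 - 6x)^2.
For j = 37: 38 * 6^38 = 38 * 371319292745659279662190166016 = 14110133124335052627163226308608.

14110133124335052627163226308608


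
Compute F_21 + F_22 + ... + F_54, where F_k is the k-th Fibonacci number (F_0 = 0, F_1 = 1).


Use the identity sum_{k=0}^{N} F_k = F_{N+2} - 1 (which follows from F_{k+2} - F_{k+1} = F_k). Then
sum_{k=21}^{54} F_k = (F_{56} - 1) - (F_{22} - 1) = F_{56} - F_{22}.
Computing: F_{56} = 225851433717, F_{22} = 17711, so
Sum = 225851433717 - 17711 = 225851416006.

225851416006


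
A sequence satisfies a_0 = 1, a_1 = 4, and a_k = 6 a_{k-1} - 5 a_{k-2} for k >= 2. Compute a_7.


The characteristic equation is t^2 - 6 t + 5 = 0, with roots r_1 = 5 and r_2 = 1 (so c_1 = r_1 + r_2, c_2 = -r_1 r_2 as required).
One can use the closed form a_n = A r_1^n + B r_2^n, but direct iteration is more reliable:
a_0 = 1, a_1 = 4, a_2 = 19, a_3 = 94, a_4 = 469, a_5 = 2344, a_6 = 11719, a_7 = 58594.
So a_7 = 58594.

58594


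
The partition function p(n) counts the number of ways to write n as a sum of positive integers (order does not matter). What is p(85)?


Using the generating function prod_{k>=1} 1/(1-x^k), we compute p(85).
By dynamic programming over parts 1 through 85:
p(85) = 30167357

30167357


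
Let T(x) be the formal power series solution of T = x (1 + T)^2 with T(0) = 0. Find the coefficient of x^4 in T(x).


Apply the Lagrange inversion formula: if T = x * phi(T) with phi(t) = (1 + t)^2, then [x^n] T = (1/n) [t^(n-1)] phi(t)^n = (1/n) [t^(n-1)] (1 + t)^(2n) = (1/n) C(2n, n-1).
Using the identity C(2n, n-1) = C(2n, n) * n / (n+1), the unscaled factor equals C(2n, n) / (n+1) = C_n, the n-th Catalan number.
For n = 4: C_4 = C(8, 4) / 5 = 70/5 = 14 = 14.

14
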